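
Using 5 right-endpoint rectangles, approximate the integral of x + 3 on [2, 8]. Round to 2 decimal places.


Right Riemann sum uses right endpoints of each subinterval.
Interval: [2, 8], n = 5
dx = (8 - 2) / 5 = 6/5
Right endpoints: [16/5, 22/5, 28/5, 34/5, 8]
f values: [31/5, 37/5, 43/5, 49/5, 11]
Sum = dx * (sum of f values)
= 6/5 * 43
= 258/5 = 51.60

51.60


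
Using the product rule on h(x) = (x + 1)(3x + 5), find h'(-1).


Let u(x) = x + 1 and v(x) = 3x + 5
u'(x) = 1
v'(x) = 3
Product rule: h'(x) = u'(x)*v(x) + u(x)*v'(x)
= 1 * (3x + 5) + (x + 1) * 3
At x = -1:
u(-1) = 1 * (-1) + 1 = 0
v(-1) = 3 * (-1) + 5 = 2
h'(-1) = 1 * 2 + 0 * 3
= 2 + 0
= 2

2


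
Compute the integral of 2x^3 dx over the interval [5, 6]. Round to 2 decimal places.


Find the antiderivative of 2x^3:
F(x) = 2/4 * x^4
Apply the Fundamental Theorem of Calculus:
F(6) - F(5)
= 2/4 * 6^4 - 2/4 * 5^4
= 2/4 * (1296 - 625)
= 2/4 * 671
= 671/2 = 335.50

335.50


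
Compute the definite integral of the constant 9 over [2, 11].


The integral of a constant k over [a, b] equals k * (b - a).
integral from 2 to 11 of 9 dx
= 9 * (11 - 2)
= 9 * 9
= 81

81


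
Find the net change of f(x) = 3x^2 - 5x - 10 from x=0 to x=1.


Net change = f(b) - f(a)
f(x) = 3x^2 - 5x - 10
Compute f(1):
f(1) = 3 * 1^2 - 5 * 1 - 10
= 3 - 5 - 10
= -12
Compute f(0):
f(0) = 3 * 0^2 - 5 * 0 - 10
= 0 + 0 - 10
= -10
Net change = -12 - (-10) = -2

-2


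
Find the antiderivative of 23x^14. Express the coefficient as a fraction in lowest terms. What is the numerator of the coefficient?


Apply the power rule for integration:
integral of ax^n dx = a/(n+1) * x^(n+1) + C
integral of 23x^14 dx
= 23/15 * x^15 + C
The coefficient in lowest terms is 23/15, and its numerator is 23

23


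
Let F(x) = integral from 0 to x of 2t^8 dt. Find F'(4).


By the Fundamental Theorem of Calculus (Part 1):
If F(x) = integral from 0 to x of f(t) dt, then F'(x) = f(x)
Here f(t) = 2t^8
So F'(x) = 2x^8
Evaluate at x = 4:
F'(4) = 2 * 4^8
= 2 * 65536
= 131072

131072


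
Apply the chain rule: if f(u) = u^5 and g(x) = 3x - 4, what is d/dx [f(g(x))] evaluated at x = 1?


Using the chain rule: (f(g(x)))' = f'(g(x)) * g'(x)
First, find g(1):
g(1) = 3 * 1 - 4 = -1
Next, f'(u) = 5u^4
And g'(x) = 3
So f'(g(1)) * g'(1)
= 5 * (-1)^4 * 3
= 5 * 1 * 3
= 15

15


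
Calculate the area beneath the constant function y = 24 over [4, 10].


The area under a constant function y = 24 is a rectangle.
Width = 10 - 4 = 6
Height = 24
Area = width * height
= 6 * 24
= 144

144


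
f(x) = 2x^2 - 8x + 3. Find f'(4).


Differentiate term by term using power and sum rules:
f(x) = 2x^2 - 8x + 3
f'(x) = 4x - 8
Substitute x = 4:
f'(4) = 4 * 4 - 8
= 16 - 8
= 8

8


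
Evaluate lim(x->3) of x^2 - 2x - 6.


Since polynomials are continuous, we use direct substitution.
lim(x->3) of x^2 - 2x - 6
= 1 * 3^2 - 2 * 3 - 6
= 9 - 6 - 6
= -3

-3


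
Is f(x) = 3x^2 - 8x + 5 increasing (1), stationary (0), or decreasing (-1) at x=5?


Compute f'(x) to determine behavior:
f'(x) = 6x - 8
f'(5) = 6 * 5 - 8
= 30 - 8
= 22
Since f'(5) > 0, the function is increasing (1)

1


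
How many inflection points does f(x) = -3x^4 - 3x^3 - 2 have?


Inflection points occur where f''(x) = 0 and concavity changes.
f(x) = -3x^4 - 3x^3 - 2
f'(x) = -12x^3 - 9x^2
f''(x) = -36x^2 - 18x
This is a quadratic in x. Use the discriminant to count real roots.
Discriminant = (-18)^2 - 4 * (-36) * 0
= 324 - 0
= 324
Since discriminant > 0, f''(x) = 0 has 2 distinct real solutions.
A quadratic with two distinct real roots changes sign at each root, so concavity changes at both.
Number of inflection points: 2

2


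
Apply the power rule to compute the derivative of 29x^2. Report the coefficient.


We apply the power rule: d/dx [ax^n] = a*n * x^(n-1)
d/dx [29x^2]
= 29 * 2 * x^(2-1)
= 58x
The coefficient is 58

58


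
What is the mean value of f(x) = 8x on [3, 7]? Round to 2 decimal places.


Average value = 1/(b-a) * integral from a to b of f(x) dx
First compute the integral of 8x:
F(x) = 4x^2
F(7) = 4 * 49 + 0 * 7 = 196
F(3) = 4 * 9 + 0 * 3 = 36
Integral = 196 - 36 = 160
Average = 160 / (7 - 3) = 160 / 4
= 40 = 40.00

40.00


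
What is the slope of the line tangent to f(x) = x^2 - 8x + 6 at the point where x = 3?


The slope of the tangent line equals f'(x) at the point.
f(x) = x^2 - 8x + 6
f'(x) = 2x - 8
At x = 3:
f'(3) = 2 * 3 - 8
= 6 - 8
= -2

-2


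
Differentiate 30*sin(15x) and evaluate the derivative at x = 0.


Apply the chain rule to differentiate 30*sin(15x):
d/dx [30*sin(15x)]
= 30 * cos(15x) * d/dx(15x)
= 30 * 15 * cos(15x)
= 450 * cos(15x)
Evaluate at x = 0:
= 450 * cos(0)
= 450 * 1
= 450

450


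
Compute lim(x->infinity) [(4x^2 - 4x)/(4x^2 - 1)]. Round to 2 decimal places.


For limits at infinity with equal-degree polynomials,
we compare leading coefficients.
Numerator leading term: 4x^2
Denominator leading term: 4x^2
Divide both by x^2:
lim = (4 - 4/x) / (4 - 1/x^2)
As x -> infinity, the 1/x and 1/x^2 terms vanish:
= 4/4 = 1 = 1.00

1.00


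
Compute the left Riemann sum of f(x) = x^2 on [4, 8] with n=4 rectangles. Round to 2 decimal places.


Left Riemann sum uses left endpoints of each subinterval.
Interval: [4, 8], n = 4
dx = (8 - 4) / 4 = 1
Left endpoints: [4, 5, 6, 7]
f values: [16, 25, 36, 49]
Sum = dx * (sum of f values)
= 1 * 126
= 126 = 126.00

126.00


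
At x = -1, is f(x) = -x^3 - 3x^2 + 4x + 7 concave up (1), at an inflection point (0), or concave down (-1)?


Concavity is determined by the sign of f''(x).
f(x) = -x^3 - 3x^2 + 4x + 7
f'(x) = -3x^2 - 6x + 4
f''(x) = -6x - 6
f''(-1) = -6 * (-1) - 6
= 6 - 6
= 0
f''(-1) = 0, and f''(x) is linear with nonzero slope -6, so f'' changes sign at x = -1. Hence the function is at an inflection point (0)

0


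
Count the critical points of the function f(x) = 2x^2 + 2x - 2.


Find where f'(x) = 0:
f'(x) = 4x + 2
Set f'(x) = 0:
4x + 2 = 0
x = -2 / 4 = -1/2
This is a linear equation in x, so there is exactly one solution.
Number of critical points: 1

1


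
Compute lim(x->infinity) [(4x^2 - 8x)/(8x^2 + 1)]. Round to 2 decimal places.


For limits at infinity with equal-degree polynomials,
we compare leading coefficients.
Numerator leading term: 4x^2
Denominator leading term: 8x^2
Divide both by x^2:
lim = (4 - 8/x) / (8 + 1/x^2)
As x -> infinity, the 1/x and 1/x^2 terms vanish:
= 4/8 = 1/2 = 0.50

0.50


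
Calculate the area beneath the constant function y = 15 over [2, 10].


The area under a constant function y = 15 is a rectangle.
Width = 10 - 2 = 8
Height = 15
Area = width * height
= 8 * 15
= 120

120


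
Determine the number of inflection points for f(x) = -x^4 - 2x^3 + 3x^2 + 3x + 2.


Inflection points occur where f''(x) = 0 and concavity changes.
f(x) = -x^4 - 2x^3 + 3x^2 + 3x + 2
f'(x) = -4x^3 - 6x^2 + 6x + 3
f''(x) = -12x^2 - 12x + 6
This is a quadratic in x. Use the discriminant to count real roots.
Discriminant = (-12)^2 - 4 * (-12) * 6
= 144 - (-288)
= 432
Since discriminant > 0, f''(x) = 0 has 2 distinct real solutions.
A quadratic with two distinct real roots changes sign at each root, so concavity changes at both.
Number of inflection points: 2

2


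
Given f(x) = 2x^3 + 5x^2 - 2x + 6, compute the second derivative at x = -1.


First derivative:
f'(x) = 6x^2 + 10x - 2
Second derivative:
f''(x) = 12x + 10
Substitute x = -1:
f''(-1) = 12 * (-1) + 10
= -12 + 10
= -2

-2


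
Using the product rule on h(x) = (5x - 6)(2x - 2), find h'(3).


Let u(x) = 5x - 6 and v(x) = 2x - 2
u'(x) = 5
v'(x) = 2
Product rule: h'(x) = u'(x)*v(x) + u(x)*v'(x)
= 5 * (2x - 2) + (5x - 6) * 2
At x = 3:
u(3) = 5 * 3 - 6 = 9
v(3) = 2 * 3 - 2 = 4
h'(3) = 5 * 4 + 9 * 2
= 20 + 18
= 38

38


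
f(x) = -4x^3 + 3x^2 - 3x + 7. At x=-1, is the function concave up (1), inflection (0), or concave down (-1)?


Concavity is determined by the sign of f''(x).
f(x) = -4x^3 + 3x^2 - 3x + 7
f'(x) = -12x^2 + 6x - 3
f''(x) = -24x + 6
f''(-1) = -24 * (-1) + 6
= 24 + 6
= 30
Since f''(-1) > 0, the function is concave up (1)

1


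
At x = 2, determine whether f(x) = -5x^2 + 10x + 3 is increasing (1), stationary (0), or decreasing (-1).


Compute f'(x) to determine behavior:
f'(x) = -10x + 10
f'(2) = -10 * 2 + 10
= -20 + 10
= -10
Since f'(2) < 0, the function is decreasing (-1)

-1


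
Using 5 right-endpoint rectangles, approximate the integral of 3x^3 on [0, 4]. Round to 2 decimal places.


Right Riemann sum uses right endpoints of each subinterval.
Interval: [0, 4], n = 5
dx = (4 - 0) / 5 = 4/5
Right endpoints: [4/5, 8/5, 12/5, 16/5, 4]
f values: [192/125, 1536/125, 5184/125, 12288/125, 192]
Sum = dx * (sum of f values)
= 4/5 * 1728/5
= 6912/25 = 276.48

276.48


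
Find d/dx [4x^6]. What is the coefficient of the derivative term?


We apply the power rule: d/dx [ax^n] = a*n * x^(n-1)
d/dx [4x^6]
= 4 * 6 * x^(6-1)
= 24x^5
The coefficient is 24

24


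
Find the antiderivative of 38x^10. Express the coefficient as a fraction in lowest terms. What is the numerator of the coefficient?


Apply the power rule for integration:
integral of ax^n dx = a/(n+1) * x^(n+1) + C
integral of 38x^10 dx
= 38/11 * x^11 + C
The coefficient in lowest terms is 38/11, and its numerator is 38

38


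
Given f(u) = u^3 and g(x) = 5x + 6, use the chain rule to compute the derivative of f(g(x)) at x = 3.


Using the chain rule: (f(g(x)))' = f'(g(x)) * g'(x)
First, find g(3):
g(3) = 5 * 3 + 6 = 21
Next, f'(u) = 3u^2
And g'(x) = 5
So f'(g(3)) * g'(3)
= 3 * 21^2 * 5
= 3 * 441 * 5
= 6615

6615


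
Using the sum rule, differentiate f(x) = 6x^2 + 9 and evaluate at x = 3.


Differentiate term by term using power and sum rules:
f(x) = 6x^2 + 9
f'(x) = 12x
Substitute x = 3:
f'(3) = 12 * 3 + 0
= 36 + 0
= 36

36


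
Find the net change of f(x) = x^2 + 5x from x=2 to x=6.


Net change = f(b) - f(a)
f(x) = x^2 + 5x
Compute f(6):
f(6) = 1 * 6^2 + 5 * 6 + 0
= 36 + 30 + 0
= 66
Compute f(2):
f(2) = 1 * 2^2 + 5 * 2 + 0
= 4 + 10 + 0
= 14
Net change = 66 - 14 = 52

52


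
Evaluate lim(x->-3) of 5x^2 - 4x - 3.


Since polynomials are continuous, we use direct substitution.
lim(x->-3) of 5x^2 - 4x - 3
= 5 * (-3)^2 - 4 * (-3) - 3
= 45 + 12 - 3
= 54

54


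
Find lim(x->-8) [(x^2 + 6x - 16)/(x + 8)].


Direct substitution gives 0/0, so we factor the numerator.
Factor: (x^2 + 6x - 16) = (x + 8)(x - 2)
Cancel the common factor (x + 8):
(x^2 + 6x - 16)/(x + 8) = (x - 2)
Now substitute x = -8:
= (-8) - (2) = -10

-10


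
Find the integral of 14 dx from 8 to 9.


The integral of a constant k over [a, b] equals k * (b - a).
integral from 8 to 9 of 14 dx
= 14 * (9 - 8)
= 14 * 1
= 14

14


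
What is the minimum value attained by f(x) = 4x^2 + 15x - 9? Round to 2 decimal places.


For a quadratic f(x) = ax^2 + bx + c with a > 0, the minimum is at the vertex.
Vertex x-coordinate: x = -b/(2a)
x = -(15) / (2 * 4)
x = -15/8
Substitute back to find the minimum value:
f(-15/8) = 4 * (-15/8)^2 + 15 * (-15/8) - 9
= 225/16 - 225/8 - 9
= -369/16 ≈ -23.06

-23.06


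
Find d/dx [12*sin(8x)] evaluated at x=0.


Apply the chain rule to differentiate 12*sin(8x):
d/dx [12*sin(8x)]
= 12 * cos(8x) * d/dx(8x)
= 12 * 8 * cos(8x)
= 96 * cos(8x)
Evaluate at x = 0:
= 96 * cos(0)
= 96 * 1
= 96

96


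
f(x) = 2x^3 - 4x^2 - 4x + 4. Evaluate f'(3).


Differentiate f(x) = 2x^3 - 4x^2 - 4x + 4 term by term:
f'(x) = 6x^2 - 8x - 4
Substitute x = 3:
f'(3) = 6 * 3^2 - 8 * 3 - 4
= 54 - 24 - 4
= 26

26


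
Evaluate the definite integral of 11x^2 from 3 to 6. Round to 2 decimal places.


Find the antiderivative of 11x^2:
F(x) = 11/3 * x^3
Apply the Fundamental Theorem of Calculus:
F(6) - F(3)
= 11/3 * 6^3 - 11/3 * 3^3
= 11/3 * (216 - 27)
= 11/3 * 189
= 693 = 693.00

693.00


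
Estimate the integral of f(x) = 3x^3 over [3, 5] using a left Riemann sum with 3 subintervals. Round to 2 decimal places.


Left Riemann sum uses left endpoints of each subinterval.
Interval: [3, 5], n = 3
dx = (5 - 3) / 3 = 2/3
Left endpoints: [3, 11/3, 13/3]
f values: [81, 1331/9, 2197/9]
Sum = dx * (sum of f values)
= 2/3 * 473
= 946/3 ≈ 315.33

315.33


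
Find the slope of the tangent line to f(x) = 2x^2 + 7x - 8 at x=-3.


The slope of the tangent line equals f'(x) at the point.
f(x) = 2x^2 + 7x - 8
f'(x) = 4x + 7
At x = -3:
f'(-3) = 4 * (-3) + 7
= -12 + 7
= -5

-5


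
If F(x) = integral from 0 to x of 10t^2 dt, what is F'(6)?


By the Fundamental Theorem of Calculus (Part 1):
If F(x) = integral from 0 to x of f(t) dt, then F'(x) = f(x)
Here f(t) = 10t^2
So F'(x) = 10x^2
Evaluate at x = 6:
F'(6) = 10 * 6^2
= 10 * 36
= 360

360


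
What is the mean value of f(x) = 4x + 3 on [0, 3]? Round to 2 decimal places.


Average value = 1/(b-a) * integral from a to b of f(x) dx
First compute the integral of 4x + 3:
F(x) = 2x^2 + 3x
F(3) = 2 * 9 + 3 * 3 = 27
F(0) = 2 * 0 + 3 * 0 = 0
Integral = 27 - 0 = 27
Average = 27 / (3 - 0) = 27 / 3
= 9 = 9.00

9.00


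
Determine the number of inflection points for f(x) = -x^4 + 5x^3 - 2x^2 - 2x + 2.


Inflection points occur where f''(x) = 0 and concavity changes.
f(x) = -x^4 + 5x^3 - 2x^2 - 2x + 2
f'(x) = -4x^3 + 15x^2 - 4x - 2
f''(x) = -12x^2 + 30x - 4
This is a quadratic in x. Use the discriminant to count real roots.
Discriminant = (30)^2 - 4 * (-12) * (-4)
= 900 - 192
= 708
Since discriminant > 0, f''(x) = 0 has 2 distinct real solutions.
A quadratic with two distinct real roots changes sign at each root, so concavity changes at both.
Number of inflection points: 2

2


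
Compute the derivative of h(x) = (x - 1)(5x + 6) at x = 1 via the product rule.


Let u(x) = x - 1 and v(x) = 5x + 6
u'(x) = 1
v'(x) = 5
Product rule: h'(x) = u'(x)*v(x) + u(x)*v'(x)
= 1 * (5x + 6) + (x - 1) * 5
At x = 1:
u(1) = 1 * 1 - 1 = 0
v(1) = 5 * 1 + 6 = 11
h'(1) = 1 * 11 + 0 * 5
= 11 + 0
= 11

11


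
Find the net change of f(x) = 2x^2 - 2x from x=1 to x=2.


Net change = f(b) - f(a)
f(x) = 2x^2 - 2x
Compute f(2):
f(2) = 2 * 2^2 - 2 * 2 + 0
= 8 - 4 + 0
= 4
Compute f(1):
f(1) = 2 * 1^2 - 2 * 1 + 0
= 2 - 2 + 0
= 0
Net change = 4 - 0 = 4

4


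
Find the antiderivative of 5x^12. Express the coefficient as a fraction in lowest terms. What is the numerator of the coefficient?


Apply the power rule for integration:
integral of ax^n dx = a/(n+1) * x^(n+1) + C
integral of 5x^12 dx
= 5/13 * x^13 + C
The coefficient in lowest terms is 5/13, and its numerator is 5

5


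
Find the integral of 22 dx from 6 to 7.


The integral of a constant k over [a, b] equals k * (b - a).
integral from 6 to 7 of 22 dx
= 22 * (7 - 6)
= 22 * 1
= 22

22


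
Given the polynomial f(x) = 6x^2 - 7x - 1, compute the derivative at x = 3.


Differentiate term by term using power and sum rules:
f(x) = 6x^2 - 7x - 1
f'(x) = 12x - 7
Substitute x = 3:
f'(3) = 12 * 3 - 7
= 36 - 7
= 29

29


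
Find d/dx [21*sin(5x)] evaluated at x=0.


Apply the chain rule to differentiate 21*sin(5x):
d/dx [21*sin(5x)]
= 21 * cos(5x) * d/dx(5x)
= 21 * 5 * cos(5x)
= 105 * cos(5x)
Evaluate at x = 0:
= 105 * cos(0)
= 105 * 1
= 105

105


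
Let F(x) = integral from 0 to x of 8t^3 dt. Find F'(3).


By the Fundamental Theorem of Calculus (Part 1):
If F(x) = integral from 0 to x of f(t) dt, then F'(x) = f(x)
Here f(t) = 8t^3
So F'(x) = 8x^3
Evaluate at x = 3:
F'(3) = 8 * 3^3
= 8 * 27
= 216

216


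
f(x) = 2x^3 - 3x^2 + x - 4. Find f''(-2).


First derivative:
f'(x) = 6x^2 - 6x + 1
Second derivative:
f''(x) = 12x - 6
Substitute x = -2:
f''(-2) = 12 * (-2) - 6
= -24 - 6
= -30

-30


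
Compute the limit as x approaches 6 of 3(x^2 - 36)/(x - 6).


Direct substitution gives 0/0, so we factor the numerator.
Factor: 3(x^2 - 36) = 3 * (x - 6)(x + 6)
Cancel the common factor (x - 6):
3(x^2 - 36)/(x - 6) = 3 * (x + 6)
Now substitute x = 6:
= 3 * (6 + 6) = 36

36


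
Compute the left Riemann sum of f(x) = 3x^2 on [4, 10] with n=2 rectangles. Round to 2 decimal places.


Left Riemann sum uses left endpoints of each subinterval.
Interval: [4, 10], n = 2
dx = (10 - 4) / 2 = 3
Left endpoints: [4, 7]
f values: [48, 147]
Sum = dx * (sum of f values)
= 3 * 195
= 585 = 585.00

585.00


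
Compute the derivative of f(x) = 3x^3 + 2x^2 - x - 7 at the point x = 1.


Differentiate f(x) = 3x^3 + 2x^2 - x - 7 term by term:
f'(x) = 9x^2 + 4x - 1
Substitute x = 1:
f'(1) = 9 * 1^2 + 4 * 1 - 1
= 9 + 4 - 1
= 12

12


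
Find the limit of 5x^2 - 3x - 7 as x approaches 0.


Since polynomials are continuous, we use direct substitution.
lim(x->0) of 5x^2 - 3x - 7
= 5 * 0^2 - 3 * 0 - 7
= 0 + 0 - 7
= -7

-7


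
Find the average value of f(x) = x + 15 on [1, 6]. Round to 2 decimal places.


Average value = 1/(b-a) * integral from a to b of f(x) dx
First compute the integral of x + 15:
F(x) = (1/2)x^2 + 15x
F(6) = 1/2 * 36 + 15 * 6 = 108
F(1) = 1/2 * 1 + 15 * 1 = 31/2
Integral = 108 - 31/2 = 185/2
Average = (185/2) / (6 - 1) = (185/2) / 5
= 37/2 = 18.50

18.50


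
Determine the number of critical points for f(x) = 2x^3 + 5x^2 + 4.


Find where f'(x) = 0:
f(x) = 2x^3 + 5x^2 + 4
f'(x) = 6x^2 + 10x
This is a quadratic in x. Use the discriminant to count real roots.
Discriminant = (10)^2 - 4 * 6 * 0
= 100 - 0
= 100
Since discriminant > 0, f'(x) = 0 has 2 real solutions.
Number of critical points: 2

2


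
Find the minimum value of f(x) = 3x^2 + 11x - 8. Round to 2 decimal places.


For a quadratic f(x) = ax^2 + bx + c with a > 0, the minimum is at the vertex.
Vertex x-coordinate: x = -b/(2a)
x = -(11) / (2 * 3)
x = -11/6
Substitute back to find the minimum value:
f(-11/6) = 3 * (-11/6)^2 + 11 * (-11/6) - 8
= 121/12 - 121/6 - 8
= -217/12 ≈ -18.08

-18.08


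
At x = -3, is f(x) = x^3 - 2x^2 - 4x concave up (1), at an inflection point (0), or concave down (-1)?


Concavity is determined by the sign of f''(x).
f(x) = x^3 - 2x^2 - 4x
f'(x) = 3x^2 - 4x - 4
f''(x) = 6x - 4
f''(-3) = 6 * (-3) - 4
= -18 - 4
= -22
Since f''(-3) < 0, the function is concave down (-1)

-1


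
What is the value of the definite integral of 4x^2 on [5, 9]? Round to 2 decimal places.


Find the antiderivative of 4x^2:
F(x) = 4/3 * x^3
Apply the Fundamental Theorem of Calculus:
F(9) - F(5)
= 4/3 * 9^3 - 4/3 * 5^3
= 4/3 * (729 - 125)
= 4/3 * 604
= 2416/3 ≈ 805.33

805.33


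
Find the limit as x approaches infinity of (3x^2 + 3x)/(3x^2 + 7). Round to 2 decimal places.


For limits at infinity with equal-degree polynomials,
we compare leading coefficients.
Numerator leading term: 3x^2
Denominator leading term: 3x^2
Divide both by x^2:
lim = (3 + 3/x) / (3 + 7/x^2)
As x -> infinity, the 1/x and 1/x^2 terms vanish:
= 3/3 = 1 = 1.00

1.00


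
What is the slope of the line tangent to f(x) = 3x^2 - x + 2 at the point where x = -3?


The slope of the tangent line equals f'(x) at the point.
f(x) = 3x^2 - x + 2
f'(x) = 6x - 1
At x = -3:
f'(-3) = 6 * (-3) - 1
= -18 - 1
= -19

-19


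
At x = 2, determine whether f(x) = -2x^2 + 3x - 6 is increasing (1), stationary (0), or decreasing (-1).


Compute f'(x) to determine behavior:
f'(x) = -4x + 3
f'(2) = -4 * 2 + 3
= -8 + 3
= -5
Since f'(2) < 0, the function is decreasing (-1)

-1


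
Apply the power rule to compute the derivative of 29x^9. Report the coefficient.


We apply the power rule: d/dx [ax^n] = a*n * x^(n-1)
d/dx [29x^9]
= 29 * 9 * x^(9-1)
= 261x^8
The coefficient is 261

261


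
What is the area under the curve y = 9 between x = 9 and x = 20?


The area under a constant function y = 9 is a rectangle.
Width = 20 - 9 = 11
Height = 9
Area = width * height
= 11 * 9
= 99

99


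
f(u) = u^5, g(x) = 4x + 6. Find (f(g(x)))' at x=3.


Using the chain rule: (f(g(x)))' = f'(g(x)) * g'(x)
First, find g(3):
g(3) = 4 * 3 + 6 = 18
Next, f'(u) = 5u^4
And g'(x) = 4
So f'(g(3)) * g'(3)
= 5 * 18^4 * 4
= 5 * 104976 * 4
= 2099520

2099520


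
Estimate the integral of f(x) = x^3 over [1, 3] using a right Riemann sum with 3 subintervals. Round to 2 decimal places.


Right Riemann sum uses right endpoints of each subinterval.
Interval: [1, 3], n = 3
dx = (3 - 1) / 3 = 2/3
Right endpoints: [5/3, 7/3, 3]
f values: [125/27, 343/27, 27]
Sum = dx * (sum of f values)
= 2/3 * 133/3
= 266/9 ≈ 29.56

29.56


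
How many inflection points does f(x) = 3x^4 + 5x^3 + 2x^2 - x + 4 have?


Inflection points occur where f''(x) = 0 and concavity changes.
f(x) = 3x^4 + 5x^3 + 2x^2 - x + 4
f'(x) = 12x^3 + 15x^2 + 4x - 1
f''(x) = 36x^2 + 30x + 4
This is a quadratic in x. Use the discriminant to count real roots.
Discriminant = (30)^2 - 4 * 36 * 4
= 900 - 576
= 324
Since discriminant > 0, f''(x) = 0 has 2 distinct real solutions.
A quadratic with two distinct real roots changes sign at each root, so concavity changes at both.
Number of inflection points: 2

2


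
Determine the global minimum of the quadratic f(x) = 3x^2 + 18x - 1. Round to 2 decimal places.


For a quadratic f(x) = ax^2 + bx + c with a > 0, the minimum is at the vertex.
Vertex x-coordinate: x = -b/(2a)
x = -(18) / (2 * 3)
x = -18/6 = -3
Substitute back to find the minimum value:
f(-3) = 3 * (-3)^2 + 18 * (-3) - 1
= 27 - 54 - 1
= -28 = -28.00

-28.00


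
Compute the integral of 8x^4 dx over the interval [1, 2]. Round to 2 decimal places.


Find the antiderivative of 8x^4:
F(x) = 8/5 * x^5
Apply the Fundamental Theorem of Calculus:
F(2) - F(1)
= 8/5 * 2^5 - 8/5 * 1^5
= 8/5 * (32 - 1)
= 8/5 * 31
= 248/5 = 49.60

49.60


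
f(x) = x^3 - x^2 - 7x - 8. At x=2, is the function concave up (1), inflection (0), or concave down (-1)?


Concavity is determined by the sign of f''(x).
f(x) = x^3 - x^2 - 7x - 8
f'(x) = 3x^2 - 2x - 7
f''(x) = 6x - 2
f''(2) = 6 * 2 - 2
= 12 - 2
= 10
Since f''(2) > 0, the function is concave up (1)

1


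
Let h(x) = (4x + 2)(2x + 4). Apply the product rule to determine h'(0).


Let u(x) = 4x + 2 and v(x) = 2x + 4
u'(x) = 4
v'(x) = 2
Product rule: h'(x) = u'(x)*v(x) + u(x)*v'(x)
= 4 * (2x + 4) + (4x + 2) * 2
At x = 0:
u(0) = 4 * 0 + 2 = 2
v(0) = 2 * 0 + 4 = 4
h'(0) = 4 * 4 + 2 * 2
= 16 + 4
= 20

20


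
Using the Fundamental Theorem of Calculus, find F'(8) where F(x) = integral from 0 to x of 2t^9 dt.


By the Fundamental Theorem of Calculus (Part 1):
If F(x) = integral from 0 to x of f(t) dt, then F'(x) = f(x)
Here f(t) = 2t^9
So F'(x) = 2x^9
Evaluate at x = 8:
F'(8) = 2 * 8^9
= 2 * 134217728
= 268435456

268435456


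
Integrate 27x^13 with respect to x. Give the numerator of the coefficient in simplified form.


Apply the power rule for integration:
integral of ax^n dx = a/(n+1) * x^(n+1) + C
integral of 27x^13 dx
= 27/14 * x^14 + C
The coefficient in lowest terms is 27/14, and its numerator is 27

27


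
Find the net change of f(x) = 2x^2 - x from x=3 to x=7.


Net change = f(b) - f(a)
f(x) = 2x^2 - x
Compute f(7):
f(7) = 2 * 7^2 - 1 * 7 + 0
= 98 - 7 + 0
= 91
Compute f(3):
f(3) = 2 * 3^2 - 1 * 3 + 0
= 18 - 3 + 0
= 15
Net change = 91 - 15 = 76

76


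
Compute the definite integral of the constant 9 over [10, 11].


The integral of a constant k over [a, b] equals k * (b - a).
integral from 10 to 11 of 9 dx
= 9 * (11 - 10)
= 9 * 1
= 9

9


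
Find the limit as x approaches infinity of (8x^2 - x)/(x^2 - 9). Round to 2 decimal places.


For limits at infinity with equal-degree polynomials,
we compare leading coefficients.
Numerator leading term: 8x^2
Denominator leading term: x^2
Divide both by x^2:
lim = (8 - 1/x) / (1 - 9/x^2)
As x -> infinity, the 1/x and 1/x^2 terms vanish:
= 8/1 = 8 = 8.00

8.00


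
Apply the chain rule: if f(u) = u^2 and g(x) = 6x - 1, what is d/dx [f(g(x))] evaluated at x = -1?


Using the chain rule: (f(g(x)))' = f'(g(x)) * g'(x)
First, find g(-1):
g(-1) = 6 * (-1) - 1 = -7
Next, f'(u) = 2u
And g'(x) = 6
So f'(g(-1)) * g'(-1)
= 2 * (-7) * 6
= -84

-84


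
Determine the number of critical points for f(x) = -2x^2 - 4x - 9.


Find where f'(x) = 0:
f'(x) = -4x - 4
Set f'(x) = 0:
-4x - 4 = 0
x = 4 / (-4) = -1
This is a linear equation in x, so there is exactly one solution.
Number of critical points: 1

1


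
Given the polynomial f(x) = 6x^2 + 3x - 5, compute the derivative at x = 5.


Differentiate term by term using power and sum rules:
f(x) = 6x^2 + 3x - 5
f'(x) = 12x + 3
Substitute x = 5:
f'(5) = 12 * 5 + 3
= 60 + 3
= 63

63


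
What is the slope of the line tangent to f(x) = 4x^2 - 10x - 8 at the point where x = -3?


The slope of the tangent line equals f'(x) at the point.
f(x) = 4x^2 - 10x - 8
f'(x) = 8x - 10
At x = -3:
f'(-3) = 8 * (-3) - 10
= -24 - 10
= -34

-34


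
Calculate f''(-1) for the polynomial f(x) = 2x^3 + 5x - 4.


First derivative:
f'(x) = 6x^2 + 5
Second derivative:
f''(x) = 12x
Substitute x = -1:
f''(-1) = 12 * (-1) + 0
= -12 + 0
= -12

-12


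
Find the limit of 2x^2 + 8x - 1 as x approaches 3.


Since polynomials are continuous, we use direct substitution.
lim(x->3) of 2x^2 + 8x - 1
= 2 * 3^2 + 8 * 3 - 1
= 18 + 24 - 1
= 41

41


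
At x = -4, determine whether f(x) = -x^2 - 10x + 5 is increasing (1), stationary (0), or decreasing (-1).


Compute f'(x) to determine behavior:
f'(x) = -2x - 10
f'(-4) = -2 * (-4) - 10
= 8 - 10
= -2
Since f'(-4) < 0, the function is decreasing (-1)

-1


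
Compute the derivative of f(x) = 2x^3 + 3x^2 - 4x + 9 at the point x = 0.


Differentiate f(x) = 2x^3 + 3x^2 - 4x + 9 term by term:
f'(x) = 6x^2 + 6x - 4
Substitute x = 0:
f'(0) = 6 * 0^2 + 6 * 0 - 4
= 0 + 0 - 4
= -4

-4


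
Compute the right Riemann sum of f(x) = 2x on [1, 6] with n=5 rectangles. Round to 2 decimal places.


Right Riemann sum uses right endpoints of each subinterval.
Interval: [1, 6], n = 5
dx = (6 - 1) / 5 = 1
Right endpoints: [2, 3, 4, 5, 6]
f values: [4, 6, 8, 10, 12]
Sum = dx * (sum of f values)
= 1 * 40
= 40 = 40.00

40.00


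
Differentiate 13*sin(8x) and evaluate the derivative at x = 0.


Apply the chain rule to differentiate 13*sin(8x):
d/dx [13*sin(8x)]
= 13 * cos(8x) * d/dx(8x)
= 13 * 8 * cos(8x)
= 104 * cos(8x)
Evaluate at x = 0:
= 104 * cos(0)
= 104 * 1
= 104

104


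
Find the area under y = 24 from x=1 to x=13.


The area under a constant function y = 24 is a rectangle.
Width = 13 - 1 = 12
Height = 24
Area = width * height
= 12 * 24
= 288

288


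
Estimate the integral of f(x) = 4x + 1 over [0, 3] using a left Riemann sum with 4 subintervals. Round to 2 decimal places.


Left Riemann sum uses left endpoints of each subinterval.
Interval: [0, 3], n = 4
dx = (3 - 0) / 4 = 3/4
Left endpoints: [0, 3/4, 3/2, 9/4]
f values: [1, 4, 7, 10]
Sum = dx * (sum of f values)
= 3/4 * 22
= 33/2 = 16.50

16.50


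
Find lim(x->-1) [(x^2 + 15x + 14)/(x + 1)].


Direct substitution gives 0/0, so we factor the numerator.
Factor: (x^2 + 15x + 14) = (x + 1)(x + 14)
Cancel the common factor (x + 1):
(x^2 + 15x + 14)/(x + 1) = (x + 14)
Now substitute x = -1:
= (-1) - (-14) = 13

13


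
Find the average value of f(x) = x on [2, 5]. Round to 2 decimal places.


Average value = 1/(b-a) * integral from a to b of f(x) dx
First compute the integral of x:
F(x) = (1/2)x^2
F(5) = 1/2 * 25 + 0 * 5 = 25/2
F(2) = 1/2 * 4 + 0 * 2 = 2
Integral = 25/2 - 2 = 21/2
Average = (21/2) / (5 - 2) = (21/2) / 3
= 7/2 = 3.50

3.50


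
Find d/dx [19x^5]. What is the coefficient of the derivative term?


We apply the power rule: d/dx [ax^n] = a*n * x^(n-1)
d/dx [19x^5]
= 19 * 5 * x^(5-1)
= 95x^4
The coefficient is 95

95


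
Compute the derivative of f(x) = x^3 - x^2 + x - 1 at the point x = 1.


Differentiate f(x) = x^3 - x^2 + x - 1 term by term:
f'(x) = 3x^2 - 2x + 1
Substitute x = 1:
f'(1) = 3 * 1^2 - 2 * 1 + 1
= 3 - 2 + 1
= 2

2


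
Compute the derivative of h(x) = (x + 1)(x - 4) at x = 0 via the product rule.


Let u(x) = x + 1 and v(x) = x - 4
u'(x) = 1
v'(x) = 1
Product rule: h'(x) = u'(x)*v(x) + u(x)*v'(x)
= 1 * (x - 4) + (x + 1) * 1
At x = 0:
u(0) = 1 * 0 + 1 = 1
v(0) = 1 * 0 - 4 = -4
h'(0) = 1 * (-4) + 1 * 1
= -4 + 1
= -3

-3


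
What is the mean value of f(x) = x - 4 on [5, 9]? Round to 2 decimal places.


Average value = 1/(b-a) * integral from a to b of f(x) dx
First compute the integral of x - 4:
F(x) = (1/2)x^2 - 4x
F(9) = 1/2 * 81 - 4 * 9 = 9/2
F(5) = 1/2 * 25 - 4 * 5 = -15/2
Integral = 9/2 - (-15/2) = 12
Average = 12 / (9 - 5) = 12 / 4
= 3 = 3.00

3.00


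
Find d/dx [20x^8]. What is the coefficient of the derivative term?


We apply the power rule: d/dx [ax^n] = a*n * x^(n-1)
d/dx [20x^8]
= 20 * 8 * x^(8-1)
= 160x^7
The coefficient is 160

160


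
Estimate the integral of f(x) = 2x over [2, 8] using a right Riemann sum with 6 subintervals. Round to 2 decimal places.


Right Riemann sum uses right endpoints of each subinterval.
Interval: [2, 8], n = 6
dx = (8 - 2) / 6 = 1
Right endpoints: [3, 4, 5, 6, 7, 8]
f values: [6, 8, 10, 12, 14, 16]
Sum = dx * (sum of f values)
= 1 * 66
= 66 = 66.00

66.00


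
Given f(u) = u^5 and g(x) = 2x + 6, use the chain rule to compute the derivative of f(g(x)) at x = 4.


Using the chain rule: (f(g(x)))' = f'(g(x)) * g'(x)
First, find g(4):
g(4) = 2 * 4 + 6 = 14
Next, f'(u) = 5u^4
And g'(x) = 2
So f'(g(4)) * g'(4)
= 5 * 14^4 * 2
= 5 * 38416 * 2
= 384160

384160


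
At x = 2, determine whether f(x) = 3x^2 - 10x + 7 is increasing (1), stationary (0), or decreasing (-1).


Compute f'(x) to determine behavior:
f'(x) = 6x - 10
f'(2) = 6 * 2 - 10
= 12 - 10
= 2
Since f'(2) > 0, the function is increasing (1)

1


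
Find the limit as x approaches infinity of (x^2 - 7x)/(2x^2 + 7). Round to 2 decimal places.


For limits at infinity with equal-degree polynomials,
we compare leading coefficients.
Numerator leading term: x^2
Denominator leading term: 2x^2
Divide both by x^2:
lim = (1 - 7/x) / (2 + 7/x^2)
As x -> infinity, the 1/x and 1/x^2 terms vanish:
= 1/2 = 0.50

0.50


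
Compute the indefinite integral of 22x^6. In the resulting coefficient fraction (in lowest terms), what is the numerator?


Apply the power rule for integration:
integral of ax^n dx = a/(n+1) * x^(n+1) + C
integral of 22x^6 dx
= 22/7 * x^7 + C
The coefficient in lowest terms is 22/7, and its numerator is 22

22


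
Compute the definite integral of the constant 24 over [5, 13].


The integral of a constant k over [a, b] equals k * (b - a).
integral from 5 to 13 of 24 dx
= 24 * (13 - 5)
= 24 * 8
= 192

192


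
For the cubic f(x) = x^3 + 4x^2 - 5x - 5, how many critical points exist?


Find where f'(x) = 0:
f(x) = x^3 + 4x^2 - 5x - 5
f'(x) = 3x^2 + 8x - 5
This is a quadratic in x. Use the discriminant to count real roots.
Discriminant = (8)^2 - 4 * 3 * (-5)
= 64 - (-60)
= 124
Since discriminant > 0, f'(x) = 0 has 2 real solutions.
Number of critical points: 2

2


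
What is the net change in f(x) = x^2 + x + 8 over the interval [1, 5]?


Net change = f(b) - f(a)
f(x) = x^2 + x + 8
Compute f(5):
f(5) = 1 * 5^2 + 1 * 5 + 8
= 25 + 5 + 8
= 38
Compute f(1):
f(1) = 1 * 1^2 + 1 * 1 + 8
= 1 + 1 + 8
= 10
Net change = 38 - 10 = 28

28


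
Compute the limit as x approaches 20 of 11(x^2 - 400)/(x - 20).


Direct substitution gives 0/0, so we factor the numerator.
Factor: 11(x^2 - 400) = 11 * (x - 20)(x + 20)
Cancel the common factor (x - 20):
11(x^2 - 400)/(x - 20) = 11 * (x + 20)
Now substitute x = 20:
= 11 * (20 + 20) = 440

440


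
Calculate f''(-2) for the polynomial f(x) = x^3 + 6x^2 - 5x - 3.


First derivative:
f'(x) = 3x^2 + 12x - 5
Second derivative:
f''(x) = 6x + 12
Substitute x = -2:
f''(-2) = 6 * (-2) + 12
= -12 + 12
= 0

0


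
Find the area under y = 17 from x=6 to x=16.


The area under a constant function y = 17 is a rectangle.
Width = 16 - 6 = 10
Height = 17
Area = width * height
= 10 * 17
= 170

170


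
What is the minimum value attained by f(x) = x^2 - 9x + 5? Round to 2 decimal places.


For a quadratic f(x) = ax^2 + bx + c with a > 0, the minimum is at the vertex.
Vertex x-coordinate: x = -b/(2a)
x = -(-9) / (2 * 1)
x = 9/2
Substitute back to find the minimum value:
f(9/2) = 1 * (9/2)^2 - 9 * (9/2) + 5
= 81/4 - 81/2 + 5
= -61/4 = -15.25

-15.25


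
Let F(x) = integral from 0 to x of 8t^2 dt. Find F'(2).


By the Fundamental Theorem of Calculus (Part 1):
If F(x) = integral from 0 to x of f(t) dt, then F'(x) = f(x)
Here f(t) = 8t^2
So F'(x) = 8x^2
Evaluate at x = 2:
F'(2) = 8 * 2^2
= 8 * 4
= 32

32


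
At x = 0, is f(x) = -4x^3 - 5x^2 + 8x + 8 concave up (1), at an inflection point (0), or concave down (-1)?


Concavity is determined by the sign of f''(x).
f(x) = -4x^3 - 5x^2 + 8x + 8
f'(x) = -12x^2 - 10x + 8
f''(x) = -24x - 10
f''(0) = -24 * 0 - 10
= 0 - 10
= -10
Since f''(0) < 0, the function is concave down (-1)

-1


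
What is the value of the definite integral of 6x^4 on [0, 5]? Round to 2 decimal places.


Find the antiderivative of 6x^4:
F(x) = 6/5 * x^5
Apply the Fundamental Theorem of Calculus:
F(5) - F(0)
= 6/5 * 5^5 - 6/5 * 0^5
= 6/5 * (3125 - 0)
= 6/5 * 3125
= 3750 = 3750.00

3750.00


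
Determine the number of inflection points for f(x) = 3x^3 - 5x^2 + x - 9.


Inflection points occur where f''(x) = 0 and concavity changes.
f(x) = 3x^3 - 5x^2 + x - 9
f'(x) = 9x^2 - 10x + 1
f''(x) = 18x - 10
Set f''(x) = 0:
18x - 10 = 0
x = 10 / 18 = 5/9
Since f''(x) is linear (degree 1), it changes sign at this point.
Therefore there is exactly 1 inflection point.

1


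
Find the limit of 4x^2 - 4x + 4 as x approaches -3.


Since polynomials are continuous, we use direct substitution.
lim(x->-3) of 4x^2 - 4x + 4
= 4 * (-3)^2 - 4 * (-3) + 4
= 36 + 12 + 4
= 52

52


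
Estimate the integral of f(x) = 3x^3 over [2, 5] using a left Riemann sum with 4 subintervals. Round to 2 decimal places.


Left Riemann sum uses left endpoints of each subinterval.
Interval: [2, 5], n = 4
dx = (5 - 2) / 4 = 3/4
Left endpoints: [2, 11/4, 7/2, 17/4]
f values: [24, 3993/64, 1029/8, 14739/64]
Sum = dx * (sum of f values)
= 3/4 * 7125/16
= 21375/64 ≈ 333.98

333.98


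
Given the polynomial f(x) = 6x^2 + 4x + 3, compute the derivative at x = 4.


Differentiate term by term using power and sum rules:
f(x) = 6x^2 + 4x + 3
f'(x) = 12x + 4
Substitute x = 4:
f'(4) = 12 * 4 + 4
= 48 + 4
= 52

52


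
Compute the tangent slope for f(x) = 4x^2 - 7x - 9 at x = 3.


The slope of the tangent line equals f'(x) at the point.
f(x) = 4x^2 - 7x - 9
f'(x) = 8x - 7
At x = 3:
f'(3) = 8 * 3 - 7
= 24 - 7
= 17

17


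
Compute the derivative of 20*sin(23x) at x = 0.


Apply the chain rule to differentiate 20*sin(23x):
d/dx [20*sin(23x)]
= 20 * cos(23x) * d/dx(23x)
= 20 * 23 * cos(23x)
= 460 * cos(23x)
Evaluate at x = 0:
= 460 * cos(0)
= 460 * 1
= 460

460


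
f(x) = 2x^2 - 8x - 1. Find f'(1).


Differentiate term by term using power and sum rules:
f(x) = 2x^2 - 8x - 1
f'(x) = 4x - 8
Substitute x = 1:
f'(1) = 4 * 1 - 8
= 4 - 8
= -4

-4


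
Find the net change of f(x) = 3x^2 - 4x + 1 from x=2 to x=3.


Net change = f(b) - f(a)
f(x) = 3x^2 - 4x + 1
Compute f(3):
f(3) = 3 * 3^2 - 4 * 3 + 1
= 27 - 12 + 1
= 16
Compute f(2):
f(2) = 3 * 2^2 - 4 * 2 + 1
= 12 - 8 + 1
= 5
Net change = 16 - 5 = 11

11


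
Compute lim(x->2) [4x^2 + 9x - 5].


Since polynomials are continuous, we use direct substitution.
lim(x->2) of 4x^2 + 9x - 5
= 4 * 2^2 + 9 * 2 - 5
= 16 + 18 - 5
= 29

29


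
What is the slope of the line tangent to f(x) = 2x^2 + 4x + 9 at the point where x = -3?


The slope of the tangent line equals f'(x) at the point.
f(x) = 2x^2 + 4x + 9
f'(x) = 4x + 4
At x = -3:
f'(-3) = 4 * (-3) + 4
= -12 + 4
= -8

-8


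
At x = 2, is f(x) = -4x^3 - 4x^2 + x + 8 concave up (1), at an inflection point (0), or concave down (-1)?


Concavity is determined by the sign of f''(x).
f(x) = -4x^3 - 4x^2 + x + 8
f'(x) = -12x^2 - 8x + 1
f''(x) = -24x - 8
f''(2) = -24 * 2 - 8
= -48 - 8
= -56
Since f''(2) < 0, the function is concave down (-1)

-1


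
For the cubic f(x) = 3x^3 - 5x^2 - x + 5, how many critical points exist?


Find where f'(x) = 0:
f(x) = 3x^3 - 5x^2 - x + 5
f'(x) = 9x^2 - 10x - 1
This is a quadratic in x. Use the discriminant to count real roots.
Discriminant = (-10)^2 - 4 * 9 * (-1)
= 100 - (-36)
= 136
Since discriminant > 0, f'(x) = 0 has 2 real solutions.
Number of critical points: 2

2


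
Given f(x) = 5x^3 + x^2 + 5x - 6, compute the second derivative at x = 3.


First derivative:
f'(x) = 15x^2 + 2x + 5
Second derivative:
f''(x) = 30x + 2
Substitute x = 3:
f''(3) = 30 * 3 + 2
= 90 + 2
= 92

92


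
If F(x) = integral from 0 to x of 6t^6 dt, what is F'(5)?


By the Fundamental Theorem of Calculus (Part 1):
If F(x) = integral from 0 to x of f(t) dt, then F'(x) = f(x)
Here f(t) = 6t^6
So F'(x) = 6x^6
Evaluate at x = 5:
F'(5) = 6 * 5^6
= 6 * 15625
= 93750

93750


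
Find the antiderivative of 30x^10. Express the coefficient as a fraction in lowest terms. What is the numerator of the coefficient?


Apply the power rule for integration:
integral of ax^n dx = a/(n+1) * x^(n+1) + C
integral of 30x^10 dx
= 30/11 * x^11 + C
The coefficient in lowest terms is 30/11, and its numerator is 30

30


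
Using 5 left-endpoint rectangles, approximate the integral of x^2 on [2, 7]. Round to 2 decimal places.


Left Riemann sum uses left endpoints of each subinterval.
Interval: [2, 7], n = 5
dx = (7 - 2) / 5 = 1
Left endpoints: [2, 3, 4, 5, 6]
f values: [4, 9, 16, 25, 36]
Sum = dx * (sum of f values)
= 1 * 90
= 90 = 90.00

90.00


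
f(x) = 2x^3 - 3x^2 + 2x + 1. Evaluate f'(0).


Differentiate f(x) = 2x^3 - 3x^2 + 2x + 1 term by term:
f'(x) = 6x^2 - 6x + 2
Substitute x = 0:
f'(0) = 6 * 0^2 - 6 * 0 + 2
= 0 + 0 + 2
= 2

2


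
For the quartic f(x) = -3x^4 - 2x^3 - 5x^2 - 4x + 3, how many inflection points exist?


Inflection points occur where f''(x) = 0 and concavity changes.
f(x) = -3x^4 - 2x^3 - 5x^2 - 4x + 3
f'(x) = -12x^3 - 6x^2 - 10x - 4
f''(x) = -36x^2 - 12x - 10
This is a quadratic in x. Use the discriminant to count real roots.
Discriminant = (-12)^2 - 4 * (-36) * (-10)
= 144 - 1440
= -1296
Since discriminant < 0, f''(x) = 0 has no real solutions.
Number of inflection points: 0

0


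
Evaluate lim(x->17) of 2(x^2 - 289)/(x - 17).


Direct substitution gives 0/0, so we factor the numerator.
Factor: 2(x^2 - 289) = 2 * (x - 17)(x + 17)
Cancel the common factor (x - 17):
2(x^2 - 289)/(x - 17) = 2 * (x + 17)
Now substitute x = 17:
= 2 * (17 + 17) = 68

68


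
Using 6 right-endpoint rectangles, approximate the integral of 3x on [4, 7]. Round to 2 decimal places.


Right Riemann sum uses right endpoints of each subinterval.
Interval: [4, 7], n = 6
dx = (7 - 4) / 6 = 1/2
Right endpoints: [9/2, 5, 11/2, 6, 13/2, 7]
f values: [27/2, 15, 33/2, 18, 39/2, 21]
Sum = dx * (sum of f values)
= 1/2 * 207/2
= 207/4 = 51.75

51.75


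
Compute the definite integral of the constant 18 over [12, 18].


The integral of a constant k over [a, b] equals k * (b - a).
integral from 12 to 18 of 18 dx
= 18 * (18 - 12)
= 18 * 6
= 108

108


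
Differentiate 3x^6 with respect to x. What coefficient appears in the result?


We apply the power rule: d/dx [ax^n] = a*n * x^(n-1)
d/dx [3x^6]
= 3 * 6 * x^(6-1)
= 18x^5
The coefficient is 18

18


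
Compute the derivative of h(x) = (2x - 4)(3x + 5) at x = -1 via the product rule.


Let u(x) = 2x - 4 and v(x) = 3x + 5
u'(x) = 2
v'(x) = 3
Product rule: h'(x) = u'(x)*v(x) + u(x)*v'(x)
= 2 * (3x + 5) + (2x - 4) * 3
At x = -1:
u(-1) = 2 * (-1) - 4 = -6
v(-1) = 3 * (-1) + 5 = 2
h'(-1) = 2 * 2 + (-6) * 3
= 4 - 18
= -14

-14


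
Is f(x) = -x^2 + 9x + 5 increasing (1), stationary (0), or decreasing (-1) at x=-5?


Compute f'(x) to determine behavior:
f'(x) = -2x + 9
f'(-5) = -2 * (-5) + 9
= 10 + 9
= 19
Since f'(-5) > 0, the function is increasing (1)

1


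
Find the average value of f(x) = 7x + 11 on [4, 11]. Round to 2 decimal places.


Average value = 1/(b-a) * integral from a to b of f(x) dx
First compute the integral of 7x + 11:
F(x) = (7/2)x^2 + 11x
F(11) = 7/2 * 121 + 11 * 11 = 1089/2
F(4) = 7/2 * 16 + 11 * 4 = 100
Integral = 1089/2 - 100 = 889/2
Average = (889/2) / (11 - 4) = (889/2) / 7
= 127/2 = 63.50

63.50
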